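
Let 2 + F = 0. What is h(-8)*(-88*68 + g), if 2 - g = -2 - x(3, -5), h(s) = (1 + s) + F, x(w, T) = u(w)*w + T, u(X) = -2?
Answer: 53919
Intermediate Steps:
F = -2 (F = -2 + 0 = -2)
x(w, T) = T - 2*w (x(w, T) = -2*w + T = T - 2*w)
h(s) = -1 + s (h(s) = (1 + s) - 2 = -1 + s)
g = -7 (g = 2 - (-2 - (-5 - 2*3)) = 2 - (-2 - (-5 - 6)) = 2 - (-2 - 1*(-11)) = 2 - (-2 + 11) = 2 - 1*9 = 2 - 9 = -7)
h(-8)*(-88*68 + g) = (-1 - 8)*(-88*68 - 7) = -9*(-5984 - 7) = -9*(-5991) = 53919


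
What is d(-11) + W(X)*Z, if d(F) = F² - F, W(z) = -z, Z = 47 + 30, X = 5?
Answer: -253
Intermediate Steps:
Z = 77
d(-11) + W(X)*Z = -11*(-1 - 11) - 1*5*77 = -11*(-12) - 5*77 = 132 - 385 = -253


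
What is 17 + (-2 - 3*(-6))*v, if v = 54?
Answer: 881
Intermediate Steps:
17 + (-2 - 3*(-6))*v = 17 + (-2 - 3*(-6))*54 = 17 + (-2 + 18)*54 = 17 + 16*54 = 17 + 864 = 881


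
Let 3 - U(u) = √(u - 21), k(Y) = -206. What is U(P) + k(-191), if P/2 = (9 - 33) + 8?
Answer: -203 - I*√53 ≈ -203.0 - 7.2801*I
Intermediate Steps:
P = -32 (P = 2*((9 - 33) + 8) = 2*(-24 + 8) = 2*(-16) = -32)
U(u) = 3 - √(-21 + u) (U(u) = 3 - √(u - 21) = 3 - √(-21 + u))
U(P) + k(-191) = (3 - √(-21 - 32)) - 206 = (3 - √(-53)) - 206 = (3 - I*√53) - 206 = -203 - I*√53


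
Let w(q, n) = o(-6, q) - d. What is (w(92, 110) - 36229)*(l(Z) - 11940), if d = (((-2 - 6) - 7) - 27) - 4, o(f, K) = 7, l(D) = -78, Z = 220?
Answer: 434763168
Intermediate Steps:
d = -46 (d = ((-8 - 7) - 27) - 4 = (-15 - 27) - 4 = -42 - 4 = -46)
w(q, n) = 53 (w(q, n) = 7 - 1*(-46) = 7 + 46 = 53)
(w(92, 110) - 36229)*(l(Z) - 11940) = (53 - 36229)*(-78 - 11940) = -36176*(-12018) = 434763168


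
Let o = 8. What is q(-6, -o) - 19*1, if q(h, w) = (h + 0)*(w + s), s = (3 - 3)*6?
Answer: 29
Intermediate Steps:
s = 0 (s = 0*6 = 0)
q(h, w) = h*w (q(h, w) = (h + 0)*(w + 0) = h*w)
q(-6, -o) - 19*1 = -(-6)*8 - 19*1 = -6*(-8) - 19 = 48 - 19 = 29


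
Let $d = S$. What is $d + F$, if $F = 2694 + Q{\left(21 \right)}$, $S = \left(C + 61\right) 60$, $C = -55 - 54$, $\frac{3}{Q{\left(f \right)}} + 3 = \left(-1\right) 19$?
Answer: $- \frac{4095}{22} \approx -186.14$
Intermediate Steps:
$Q{\left(f \right)} = - \frac{3}{22}$ ($Q{\left(f \right)} = \frac{3}{-3 - 19} = \frac{3}{-22} = 3 \left(- \frac{1}{22}\right) = - \frac{3}{22}$)
$C = -109$
$S = -2880$ ($S = \left(-109 + 61\right) 60 = \left(-48\right) 60 = -2880$)
$d = -2880$
$F = \frac{59265}{22}$ ($F = 2694 - \frac{3}{22} = \frac{59265}{22} \approx 2693.9$)
$d + F = -2880 + \frac{59265}{22} = - \frac{4095}{22}$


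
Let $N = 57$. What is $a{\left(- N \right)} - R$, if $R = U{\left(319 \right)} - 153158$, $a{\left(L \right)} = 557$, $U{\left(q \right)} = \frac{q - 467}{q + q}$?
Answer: $\frac{49035159}{319} \approx 1.5372 \cdot 10^{5}$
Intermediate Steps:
$U{\left(q \right)} = \frac{-467 + q}{2 q}$
$R = - \frac{48857476}{319}$ ($R = \frac{-467 + 319}{2 \cdot 319} - 153158 = \frac{1}{2} \cdot \frac{1}{319} \left(-148\right) - 153158 = - \frac{74}{319} - 153158 = - \frac{48857476}{319} \approx -1.5316 \cdot 10^{5}$)
$a{\left(- N \right)} - R = 557 - - \frac{48857476}{319} = 557 + \frac{48857476}{319} = \frac{49035159}{319}$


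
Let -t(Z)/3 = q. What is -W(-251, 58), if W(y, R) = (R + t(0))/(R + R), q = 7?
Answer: -37/116 ≈ -0.31897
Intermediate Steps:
t(Z) = -21 (t(Z) = -3*7 = -21)
W(y, R) = (-21 + R)/(2*R) (W(y, R) = (R - 21)/(R + R) = (-21 + R)/((2*R)) = (-21 + R)*(1/(2*R)) = (-21 + R)/(2*R))
-W(-251, 58) = -(-21 + 58)/(2*58) = -37/(2*58) = -1*37/116 = -37/116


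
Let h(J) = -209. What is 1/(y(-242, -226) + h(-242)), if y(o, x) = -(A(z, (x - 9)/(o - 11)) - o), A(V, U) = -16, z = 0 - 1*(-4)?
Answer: -1/435 ≈ -0.0022989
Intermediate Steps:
z = 4 (z = 0 + 4 = 4)
y(o, x) = 16 + o (y(o, x) = -(-16 - o) = 16 + o)
1/(y(-242, -226) + h(-242)) = 1/((16 - 242) - 209) = 1/(-226 - 209) = 1/(-435) = -1/435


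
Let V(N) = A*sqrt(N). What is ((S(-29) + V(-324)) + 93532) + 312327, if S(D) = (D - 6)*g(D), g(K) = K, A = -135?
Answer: 406874 - 2430*I ≈ 4.0687e+5 - 2430.0*I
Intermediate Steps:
V(N) = -135*sqrt(N)
S(D) = D*(-6 + D) (S(D) = (D - 6)*D = (-6 + D)*D = D*(-6 + D))
((S(-29) + V(-324)) + 93532) + 312327 = ((-29*(-6 - 29) - 2430*I) + 93532) + 312327 = ((-29*(-35) - 2430*I) + 93532) + 312327 = ((1015 - 2430*I) + 93532) + 312327 = (94547 - 2430*I) + 312327 = 406874 - 2430*I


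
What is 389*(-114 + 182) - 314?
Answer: 26138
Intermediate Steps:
389*(-114 + 182) - 314 = 389*68 - 314 = 26452 - 314 = 26138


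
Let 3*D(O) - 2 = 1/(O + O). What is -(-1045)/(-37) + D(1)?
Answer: -6085/222 ≈ -27.410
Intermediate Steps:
D(O) = ⅔ + 1/(6*O) (D(O) = ⅔ + 1/(3*(O + O)) = ⅔ + 1/(3*((2*O))) = ⅔ + (1/(2*O))/3 = ⅔ + 1/(6*O))
-(-1045)/(-37) + D(1) = -(-1045)/(-37) + (⅙)*(1 + 4*1)/1 = -(-1045)*(-1)/37 + (⅙)*1*(1 + 4) = -55*19/37 + (⅙)*1*5 = -1045/37 + ⅚ = -6085/222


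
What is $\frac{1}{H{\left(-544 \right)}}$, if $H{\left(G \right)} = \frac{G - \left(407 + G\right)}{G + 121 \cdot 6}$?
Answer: $- \frac{182}{407} \approx -0.44717$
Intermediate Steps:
$H{\left(G \right)} = - \frac{407}{726 + G}$ ($H{\left(G \right)} = - \frac{407}{G + 726} = - \frac{407}{726 + G}$)
$\frac{1}{H{\left(-544 \right)}} = \frac{1}{\left(-407\right) \frac{1}{726 - 544}} = \frac{1}{\left(-407\right) \frac{1}{182}} = \frac{1}{- \frac{407}{182}} = - \frac{182}{407}$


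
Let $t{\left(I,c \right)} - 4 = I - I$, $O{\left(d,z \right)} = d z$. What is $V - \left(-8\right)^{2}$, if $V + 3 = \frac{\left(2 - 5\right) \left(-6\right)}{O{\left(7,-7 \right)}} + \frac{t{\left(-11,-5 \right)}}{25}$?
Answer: $- \frac{82329}{1225} \approx -67.207$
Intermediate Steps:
$t{\left(I,c \right)} = 4$ ($t{\left(I,c \right)} = 4 + \left(I - I\right) = 4 + 0 = 4$)
$V = - \frac{3929}{1225}$ ($V = -3 + \left(\frac{\left(2 - 5\right) \left(-6\right)}{7 \left(-7\right)} + \frac{4}{25}\right) = -3 + \left(\frac{\left(-3\right) \left(-6\right)}{-49} + 4 \cdot \frac{1}{25}\right) = -3 + \left(18 \left(- \frac{1}{49}\right) + \frac{4}{25}\right) = -3 + \left(- \frac{18}{49} + \frac{4}{25}\right) = -3 - \frac{254}{1225} = - \frac{3929}{1225} \approx -3.2073$)
$V - \left(-8\right)^{2} = - \frac{3929}{1225} - \left(-8\right)^{2} = - \frac{3929}{1225} - 64 = - \frac{82329}{1225}$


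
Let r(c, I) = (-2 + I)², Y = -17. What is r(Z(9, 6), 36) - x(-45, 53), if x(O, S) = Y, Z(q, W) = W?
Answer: 1173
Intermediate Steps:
x(O, S) = -17
r(Z(9, 6), 36) - x(-45, 53) = (-2 + 36)² - 1*(-17) = 34² + 17 = 1156 + 17 = 1173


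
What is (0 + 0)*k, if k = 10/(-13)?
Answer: 0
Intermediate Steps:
k = -10/13 (k = 10*(-1/13) = -10/13 ≈ -0.76923)
(0 + 0)*k = (0 + 0)*(-10/13) = 0*(-10/13) = 0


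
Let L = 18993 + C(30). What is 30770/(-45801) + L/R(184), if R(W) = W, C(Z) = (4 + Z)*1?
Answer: 865793947/8427384 ≈ 102.74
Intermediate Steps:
C(Z) = 4 + Z
L = 19027 (L = 18993 + (4 + 30) = 18993 + 34 = 19027)
30770/(-45801) + L/R(184) = 30770/(-45801) + 19027/184 = 30770*(-1/45801) + 19027*(1/184) = -30770/45801 + 19027/184 = 865793947/8427384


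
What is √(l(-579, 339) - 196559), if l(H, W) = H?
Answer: I*√197138 ≈ 444.0*I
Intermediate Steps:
√(l(-579, 339) - 196559) = √(-579 - 196559) = √(-197138) = I*√197138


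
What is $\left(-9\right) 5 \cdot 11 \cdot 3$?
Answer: $-1485$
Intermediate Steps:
$\left(-9\right) 5 \cdot 11 \cdot 3 = \left(-45\right) 11 \cdot 3 = \left(-495\right) 3 = -1485$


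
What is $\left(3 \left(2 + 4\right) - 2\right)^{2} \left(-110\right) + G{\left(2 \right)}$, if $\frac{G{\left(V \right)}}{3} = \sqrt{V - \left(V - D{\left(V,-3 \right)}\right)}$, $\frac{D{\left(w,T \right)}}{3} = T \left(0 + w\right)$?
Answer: $-28160 + 9 i \sqrt{2} \approx -28160.0 + 12.728 i$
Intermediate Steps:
$D{\left(w,T \right)} = 3 T w$ ($D{\left(w,T \right)} = 3 T \left(0 + w\right) = 3 T w$)
$G{\left(V \right)} = 9 \sqrt{- V}$ ($G{\left(V \right)} = 3 \sqrt{V + \left(3 \left(-3\right) V - V\right)} = 3 \sqrt{V - 10 V} = 3 \sqrt{- 9 V} = 3 \cdot 3 \sqrt{- V} = 9 \sqrt{- V}$)
$\left(3 \left(2 + 4\right) - 2\right)^{2} \left(-110\right) + G{\left(2 \right)} = \left(3 \left(2 + 4\right) - 2\right)^{2} \left(-110\right) + 9 \sqrt{\left(-1\right) 2} = \left(3 \cdot 6 - 2\right)^{2} \left(-110\right) + 9 \sqrt{-2} = \left(18 - 2\right)^{2} \left(-110\right) + 9 i \sqrt{2} = 16^{2} \left(-110\right) + 9 i \sqrt{2} = 256 \left(-110\right) + 9 i \sqrt{2} = -28160 + 9 i \sqrt{2}$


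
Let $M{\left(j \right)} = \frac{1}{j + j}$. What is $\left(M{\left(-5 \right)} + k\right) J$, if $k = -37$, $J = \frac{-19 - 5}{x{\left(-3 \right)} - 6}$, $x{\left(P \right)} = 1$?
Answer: $- \frac{4452}{25} \approx -178.08$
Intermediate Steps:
$M{\left(j \right)} = \frac{1}{2 j}$
$J = \frac{24}{5}$ ($J = \frac{-19 - 5}{1 - 6} = - \frac{24}{-5} = \left(-24\right) \left(- \frac{1}{5}\right) = \frac{24}{5} \approx 4.8$)
$\left(M{\left(-5 \right)} + k\right) J = \left(\frac{1}{2 \left(-5\right)} - 37\right) \frac{24}{5} = \left(\frac{1}{2} \left(- \frac{1}{5}\right) - 37\right) \frac{24}{5} = \left(- \frac{1}{10} - 37\right) \frac{24}{5} = \left(- \frac{371}{10}\right) \frac{24}{5} = - \frac{4452}{25}$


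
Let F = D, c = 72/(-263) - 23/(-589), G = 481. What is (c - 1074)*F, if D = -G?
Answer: 80041515437/154907 ≈ 5.1671e+5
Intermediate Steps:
D = -481 (D = -1*481 = -481)
c = -36359/154907 (c = 72*(-1/263) - 23*(-1/589) = -72/263 + 23/589 = -36359/154907 ≈ -0.23471)
F = -481
(c - 1074)*F = (-36359/154907 - 1074)*(-481) = -166406477/154907*(-481) = 80041515437/154907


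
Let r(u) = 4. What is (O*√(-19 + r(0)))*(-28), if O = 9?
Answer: -252*I*√15 ≈ -975.99*I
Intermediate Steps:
(O*√(-19 + r(0)))*(-28) = (9*√(-19 + 4))*(-28) = (9*√(-15))*(-28) = (9*(I*√15))*(-28) = (9*I*√15)*(-28) = -252*I*√15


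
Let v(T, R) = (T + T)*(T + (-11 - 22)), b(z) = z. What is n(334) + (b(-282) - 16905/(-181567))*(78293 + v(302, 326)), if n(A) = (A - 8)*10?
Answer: -12323166708121/181567 ≈ -6.7871e+7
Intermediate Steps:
v(T, R) = 2*T*(-33 + T) (v(T, R) = (2*T)*(T - 33) = (2*T)*(-33 + T) = 2*T*(-33 + T))
n(A) = -80 + 10*A (n(A) = (-8 + A)*10 = -80 + 10*A)
n(334) + (b(-282) - 16905/(-181567))*(78293 + v(302, 326)) = (-80 + 10*334) + (-282 - 16905/(-181567))*(78293 + 2*302*(-33 + 302)) = (-80 + 3340) + (-282 - 16905*(-1/181567))*(78293 + 2*302*269) = 3260 + (-282 + 16905/181567)*(78293 + 162476) = 3260 - 51184989/181567*240769 = 3260 - 12323758616541/181567 = -12323166708121/181567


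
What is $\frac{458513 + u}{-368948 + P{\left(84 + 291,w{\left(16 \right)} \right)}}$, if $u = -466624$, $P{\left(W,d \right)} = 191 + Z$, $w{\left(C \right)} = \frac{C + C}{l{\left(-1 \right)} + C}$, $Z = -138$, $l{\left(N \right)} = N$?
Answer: $\frac{8111}{368895} \approx 0.021987$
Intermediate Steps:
$w{\left(C \right)} = \frac{2 C}{-1 + C}$ ($w{\left(C \right)} = \frac{C + C}{-1 + C} = \frac{2 C}{-1 + C}$)
$P{\left(W,d \right)} = 53$ ($P{\left(W,d \right)} = 191 - 138 = 53$)
$\frac{458513 + u}{-368948 + P{\left(84 + 291,w{\left(16 \right)} \right)}} = \frac{458513 - 466624}{-368948 + 53} = - \frac{8111}{-368895} = \left(-8111\right) \left(- \frac{1}{368895}\right) = \frac{8111}{368895}$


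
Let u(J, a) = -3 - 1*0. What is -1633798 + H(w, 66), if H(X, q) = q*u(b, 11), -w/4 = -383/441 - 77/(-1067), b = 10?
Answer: -1633996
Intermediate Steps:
u(J, a) = -3 (u(J, a) = -3 + 0 = -3)
w = 136256/42777 (w = -4*(-383/441 - 77/(-1067)) = -4*(-383*1/441 - 77*(-1/1067)) = -4*(-383/441 + 7/97) = -4*(-34064/42777) = 136256/42777 ≈ 3.1853)
H(X, q) = -3*q (H(X, q) = q*(-3) = -3*q)
-1633798 + H(w, 66) = -1633798 - 3*66 = -1633798 - 198 = -1633996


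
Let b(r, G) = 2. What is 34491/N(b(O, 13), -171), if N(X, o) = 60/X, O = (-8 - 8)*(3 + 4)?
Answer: 11497/10 ≈ 1149.7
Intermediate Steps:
O = -112 (O = -16*7 = -112)
34491/N(b(O, 13), -171) = 34491/((60/2)) = 34491/((60*(½))) = 34491/30 = 34491*(1/30) = 11497/10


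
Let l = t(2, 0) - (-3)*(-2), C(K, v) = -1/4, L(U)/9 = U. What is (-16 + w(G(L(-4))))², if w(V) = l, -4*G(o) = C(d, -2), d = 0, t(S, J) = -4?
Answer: 676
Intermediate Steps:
L(U) = 9*U
C(K, v) = -¼ (C(K, v) = -1*¼ = -¼)
G(o) = 1/16 (G(o) = -¼*(-¼) = 1/16)
l = -10 (l = -4 - (-3)*(-2) = -4 - 1*6 = -4 - 6 = -10)
w(V) = -10
(-16 + w(G(L(-4))))² = (-16 - 10)² = (-26)² = 676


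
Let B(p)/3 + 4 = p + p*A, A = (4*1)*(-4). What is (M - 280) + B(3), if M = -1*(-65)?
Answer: -362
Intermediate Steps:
A = -16 (A = 4*(-4) = -16)
M = 65
B(p) = -12 - 45*p (B(p) = -12 + 3*(p + p*(-16)) = -12 + 3*(p - 16*p) = -12 + 3*(-15*p) = -12 - 45*p)
(M - 280) + B(3) = (65 - 280) + (-12 - 45*3) = -215 + (-12 - 135) = -215 - 147 = -362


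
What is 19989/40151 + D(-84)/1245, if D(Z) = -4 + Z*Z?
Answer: 308031157/49987995 ≈ 6.1621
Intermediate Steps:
D(Z) = -4 + Z**2
19989/40151 + D(-84)/1245 = 19989/40151 + (-4 + (-84)**2)/1245 = 19989*(1/40151) + (-4 + 7056)*(1/1245) = 19989/40151 + 7052*(1/1245) = 19989/40151 + 7052/1245 = 308031157/49987995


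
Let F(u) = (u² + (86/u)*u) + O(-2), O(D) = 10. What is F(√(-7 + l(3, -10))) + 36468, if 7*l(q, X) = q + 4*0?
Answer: 255902/7 ≈ 36557.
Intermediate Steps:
l(q, X) = q/7 (l(q, X) = (q + 4*0)/7 = (q + 0)/7 = q/7)
F(u) = 96 + u² (F(u) = (u² + (86/u)*u) + 10 = (u² + 86) + 10 = (86 + u²) + 10 = 96 + u²)
F(√(-7 + l(3, -10))) + 36468 = (96 + (√(-7 + (⅐)*3))²) + 36468 = (96 + (√(-7 + 3/7))²) + 36468 = (96 + (√(-46/7))²) + 36468 = (96 + (I*√322/7)²) + 36468 = (96 - 46/7) + 36468 = 626/7 + 36468 = 255902/7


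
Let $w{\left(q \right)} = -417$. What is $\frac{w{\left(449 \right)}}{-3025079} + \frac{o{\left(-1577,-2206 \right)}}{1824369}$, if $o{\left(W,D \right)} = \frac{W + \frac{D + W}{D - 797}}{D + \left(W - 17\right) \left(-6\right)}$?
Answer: $\frac{71775795408815}{521133105523941911} \approx 0.00013773$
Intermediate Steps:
$o{\left(W,D \right)} = \frac{W + \frac{D + W}{-797 + D}}{102 + D - 6 W}$ ($o{\left(W,D \right)} = \frac{W + \frac{D + W}{-797 + D}}{D + \left(-17 + W\right) \left(-6\right)} = \frac{W + \frac{D + W}{-797 + D}}{D - \left(-102 + 6 W\right)} = \frac{W + \frac{D + W}{-797 + D}}{102 + D - 6 W}$)
$\frac{w{\left(449 \right)}}{-3025079} + \frac{o{\left(-1577,-2206 \right)}}{1824369} = - \frac{417}{-3025079} + \frac{\frac{1}{81294 - \left(-2206\right)^{2} - -7541214 + 695 \left(-2206\right) + 6 \left(-2206\right) \left(-1577\right)} \left(\left(-1\right) \left(-2206\right) + 796 \left(-1577\right) - \left(-2206\right) \left(-1577\right)\right)}{1824369} = \left(-417\right) \left(- \frac{1}{3025079}\right) + \frac{2206 - 1255292 - 3478862}{81294 - 4866436 + 7541214 - 1533170 + 20873172} \cdot \frac{1}{1824369} = \frac{417}{3025079} + \frac{1}{81294 - 4866436 + 7541214 - 1533170 + 20873172} \left(-4731948\right) \frac{1}{1824369} = \frac{417}{3025079} + \frac{1}{22096074} \left(-4731948\right) \frac{1}{1824369} = \frac{417}{3025079} - \frac{20222}{172270907809} = \frac{71775795408815}{521133105523941911}$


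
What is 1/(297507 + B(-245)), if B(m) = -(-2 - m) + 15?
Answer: 1/297279 ≈ 3.3638e-6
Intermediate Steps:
B(m) = 17 + m (B(m) = (2 + m) + 15 = 17 + m)
1/(297507 + B(-245)) = 1/(297507 + (17 - 245)) = 1/(297507 - 228) = 1/297279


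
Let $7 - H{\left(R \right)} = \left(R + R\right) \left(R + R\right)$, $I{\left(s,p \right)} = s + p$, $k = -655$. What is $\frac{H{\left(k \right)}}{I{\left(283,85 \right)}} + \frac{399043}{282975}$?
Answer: $- \frac{485464568851}{104134800} \approx -4661.9$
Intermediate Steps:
$I{\left(s,p \right)} = p + s$
$H{\left(R \right)} = 7 - 4 R^{2}$ ($H{\left(R \right)} = 7 - \left(R + R\right) \left(R + R\right) = 7 - 2 R 2 R = 7 - 4 R^{2}$)
$\frac{H{\left(k \right)}}{I{\left(283,85 \right)}} + \frac{399043}{282975} = \frac{7 - 4 \left(-655\right)^{2}}{85 + 283} + \frac{399043}{282975} = \frac{7 - 1716100}{368} + 399043 \cdot \frac{1}{282975} = \left(7 - 1716100\right) \frac{1}{368} + \frac{399043}{282975} = \left(-1716093\right) \frac{1}{368} + \frac{399043}{282975} = - \frac{1716093}{368} + \frac{399043}{282975} = - \frac{485464568851}{104134800}$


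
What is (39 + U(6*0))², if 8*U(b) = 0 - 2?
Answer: 24025/16 ≈ 1501.6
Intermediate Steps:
U(b) = -¼ (U(b) = (0 - 2)/8 = (⅛)*(-2) = -¼)
(39 + U(6*0))² = (39 - ¼)² = (155/4)² = 24025/16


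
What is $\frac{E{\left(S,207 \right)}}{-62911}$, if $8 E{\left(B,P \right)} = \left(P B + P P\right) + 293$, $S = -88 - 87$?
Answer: $- \frac{6917}{503288} \approx -0.013744$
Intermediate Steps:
$S = -175$
$E{\left(B,P \right)} = \frac{293}{8} + \frac{P^{2}}{8} + \frac{B P}{8}$ ($E{\left(B,P \right)} = \frac{\left(P B + P P\right) + 293}{8} = \frac{\left(B P + P^{2}\right) + 293}{8} = \frac{\left(P^{2} + B P\right) + 293}{8} = \frac{293 + P^{2} + B P}{8} = \frac{293}{8} + \frac{P^{2}}{8} + \frac{B P}{8}$)
$\frac{E{\left(S,207 \right)}}{-62911} = \frac{\frac{293}{8} + \frac{207^{2}}{8} + \frac{1}{8} \left(-175\right) 207}{-62911} = \left(\frac{293}{8} + \frac{1}{8} \cdot 42849 - \frac{36225}{8}\right) \left(- \frac{1}{62911}\right) = \left(\frac{293}{8} + \frac{42849}{8} - \frac{36225}{8}\right) \left(- \frac{1}{62911}\right) = \frac{6917}{8} \left(- \frac{1}{62911}\right) = - \frac{6917}{503288}$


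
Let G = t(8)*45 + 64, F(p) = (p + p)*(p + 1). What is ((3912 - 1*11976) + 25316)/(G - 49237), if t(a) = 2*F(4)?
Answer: -17252/45573 ≈ -0.37856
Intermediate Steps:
F(p) = 2*p*(1 + p) (F(p) = (2*p)*(1 + p) = 2*p*(1 + p))
t(a) = 80 (t(a) = 2*(2*4*(1 + 4)) = 2*(2*4*5) = 2*40 = 80)
G = 3664 (G = 80*45 + 64 = 3600 + 64 = 3664)
((3912 - 1*11976) + 25316)/(G - 49237) = ((3912 - 1*11976) + 25316)/(3664 - 49237) = ((3912 - 11976) + 25316)/(-45573) = (-8064 + 25316)*(-1/45573) = 17252*(-1/45573) = -17252/45573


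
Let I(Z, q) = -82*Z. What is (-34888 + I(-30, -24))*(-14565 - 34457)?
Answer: 1589685416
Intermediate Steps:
(-34888 + I(-30, -24))*(-14565 - 34457) = (-34888 - 82*(-30))*(-14565 - 34457) = (-34888 + 2460)*(-49022) = -32428*(-49022) = 1589685416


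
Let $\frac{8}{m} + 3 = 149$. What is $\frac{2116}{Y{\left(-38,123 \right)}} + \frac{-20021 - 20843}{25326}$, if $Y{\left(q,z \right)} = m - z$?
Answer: $- \frac{2139405484}{113650425} \approx -18.824$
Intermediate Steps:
$m = \frac{4}{73}$ ($m = \frac{8}{-3 + 149} = \frac{8}{146} = 8 \cdot \frac{1}{146} = \frac{4}{73} \approx 0.054795$)
$Y{\left(q,z \right)} = \frac{4}{73} - z$
$\frac{2116}{Y{\left(-38,123 \right)}} + \frac{-20021 - 20843}{25326} = \frac{2116}{\frac{4}{73} - 123} + \frac{-20021 - 20843}{25326} = \frac{2116}{\frac{4}{73} - 123} - \frac{20432}{12663} = \frac{2116}{- \frac{8975}{73}} - \frac{20432}{12663} = 2116 \left(- \frac{73}{8975}\right) - \frac{20432}{12663} = - \frac{154468}{8975} - \frac{20432}{12663} = - \frac{2139405484}{113650425}$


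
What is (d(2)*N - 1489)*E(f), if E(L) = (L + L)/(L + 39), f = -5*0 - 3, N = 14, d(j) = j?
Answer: 487/2 ≈ 243.50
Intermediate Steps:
f = -3 (f = 0 - 3 = -3)
E(L) = 2*L/(39 + L) (E(L) = (2*L)/(39 + L) = 2*L/(39 + L))
(d(2)*N - 1489)*E(f) = (2*14 - 1489)*(2*(-3)/(39 - 3)) = (28 - 1489)*(2*(-3)/36) = -2922*(-3)/36 = -1461*(-⅙) = 487/2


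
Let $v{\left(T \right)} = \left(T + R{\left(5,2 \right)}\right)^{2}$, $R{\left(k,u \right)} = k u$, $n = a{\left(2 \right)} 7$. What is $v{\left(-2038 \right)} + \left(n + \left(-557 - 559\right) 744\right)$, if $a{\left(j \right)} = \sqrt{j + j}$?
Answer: $3282494$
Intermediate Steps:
$a{\left(j \right)} = \sqrt{2} \sqrt{j}$ ($a{\left(j \right)} = \sqrt{2 j} = \sqrt{2} \sqrt{j}$)
$n = 14$ ($n = \sqrt{2} \sqrt{2} \cdot 7 = 2 \cdot 7 = 14$)
$v{\left(T \right)} = \left(10 + T\right)^{2}$ ($v{\left(T \right)} = \left(T + 5 \cdot 2\right)^{2} = \left(T + 10\right)^{2} = \left(10 + T\right)^{2}$)
$v{\left(-2038 \right)} + \left(n + \left(-557 - 559\right) 744\right) = \left(10 - 2038\right)^{2} + \left(14 + \left(-557 - 559\right) 744\right) = \left(-2028\right)^{2} + \left(14 - 830304\right) = 4112784 + \left(14 - 830304\right) = 4112784 - 830290 = 3282494$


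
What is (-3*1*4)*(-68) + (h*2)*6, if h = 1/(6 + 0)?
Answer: 818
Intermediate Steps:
h = ⅙ (h = 1/6 = ⅙ ≈ 0.16667)
(-3*1*4)*(-68) + (h*2)*6 = (-3*1*4)*(-68) + ((⅙)*2)*6 = -3*4*(-68) + (⅓)*6 = -12*(-68) + 2 = 816 + 2 = 818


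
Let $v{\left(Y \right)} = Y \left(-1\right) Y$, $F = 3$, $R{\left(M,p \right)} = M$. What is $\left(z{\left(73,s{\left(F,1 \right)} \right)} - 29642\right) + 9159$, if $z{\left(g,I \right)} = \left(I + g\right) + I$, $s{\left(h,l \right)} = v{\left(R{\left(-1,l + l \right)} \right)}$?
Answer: $-20412$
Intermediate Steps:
$v{\left(Y \right)} = - Y^{2}$ ($v{\left(Y \right)} = - Y Y = - Y^{2}$)
$s{\left(h,l \right)} = -1$ ($s{\left(h,l \right)} = - \left(-1\right)^{2} = \left(-1\right) 1 = -1$)
$z{\left(g,I \right)} = g + 2 I$
$\left(z{\left(73,s{\left(F,1 \right)} \right)} - 29642\right) + 9159 = \left(\left(73 + 2 \left(-1\right)\right) - 29642\right) + 9159 = \left(\left(73 - 2\right) - 29642\right) + 9159 = \left(71 - 29642\right) + 9159 = -29571 + 9159 = -20412$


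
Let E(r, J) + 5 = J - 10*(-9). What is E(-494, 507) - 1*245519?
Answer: -244927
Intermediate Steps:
E(r, J) = 85 + J (E(r, J) = -5 + (J - 10*(-9)) = -5 + (J + 90) = -5 + (90 + J) = 85 + J)
E(-494, 507) - 1*245519 = (85 + 507) - 1*245519 = 592 - 245519 = -244927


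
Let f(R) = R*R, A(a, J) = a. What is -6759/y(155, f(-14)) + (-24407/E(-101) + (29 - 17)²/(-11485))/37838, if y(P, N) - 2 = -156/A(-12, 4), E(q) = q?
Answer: -19777235201107/43891512430 ≈ -450.59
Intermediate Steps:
f(R) = R²
y(P, N) = 15 (y(P, N) = 2 - 156/(-12) = 2 - 156*(-1/12) = 2 + 13 = 15)
-6759/y(155, f(-14)) + (-24407/E(-101) + (29 - 17)²/(-11485))/37838 = -6759/15 + (-24407/(-101) + (29 - 17)²/(-11485))/37838 = -6759*1/15 + (-24407*(-1/101) + 12²*(-1/11485))*(1/37838) = -2253/5 + (24407/101 + 144*(-1/11485))*(1/37838) = -2253/5 + (24407/101 - 144/11485)*(1/37838) = -2253/5 + (280299851/1159985)*(1/37838) = -2253/5 + 280299851/43891512430 = -19777235201107/43891512430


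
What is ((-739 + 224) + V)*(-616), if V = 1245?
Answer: -449680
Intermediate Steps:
((-739 + 224) + V)*(-616) = ((-739 + 224) + 1245)*(-616) = (-515 + 1245)*(-616) = 730*(-616) = -449680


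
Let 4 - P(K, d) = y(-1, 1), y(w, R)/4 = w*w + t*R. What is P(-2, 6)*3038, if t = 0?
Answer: 0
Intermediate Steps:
y(w, R) = 4*w**2 (y(w, R) = 4*(w*w + 0*R) = 4*(w**2 + 0) = 4*w**2)
P(K, d) = 0 (P(K, d) = 4 - 4*(-1)**2 = 4 - 4 = 0)
P(-2, 6)*3038 = 0*3038 = 0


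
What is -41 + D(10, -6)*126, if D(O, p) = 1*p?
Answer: -797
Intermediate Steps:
D(O, p) = p
-41 + D(10, -6)*126 = -41 - 6*126 = -41 - 756 = -797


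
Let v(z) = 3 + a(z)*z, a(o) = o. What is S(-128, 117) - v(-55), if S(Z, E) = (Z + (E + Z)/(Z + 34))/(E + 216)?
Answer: -31598159/10434 ≈ -3028.4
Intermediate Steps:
v(z) = 3 + z² (v(z) = 3 + z*z = 3 + z²)
S(Z, E) = (Z + (E + Z)/(34 + Z))/(216 + E)
S(-128, 117) - v(-55) = (117 + (-128)² + 35*(-128))/(7344 + 34*117 + 216*(-128) + 117*(-128)) - (3 + (-55)²) = (117 + 16384 - 4480)/(7344 + 3978 - 27648 - 14976) - (3 + 3025) = 12021/(-31302) - 1*3028 = -1/31302*12021 - 3028 = -4007/10434 - 3028 = -31598159/10434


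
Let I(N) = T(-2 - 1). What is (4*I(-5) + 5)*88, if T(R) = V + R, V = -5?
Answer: -2376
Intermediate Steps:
T(R) = -5 + R
I(N) = -8 (I(N) = -5 + (-2 - 1) = -5 - 3 = -8)
(4*I(-5) + 5)*88 = (4*(-8) + 5)*88 = (-32 + 5)*88 = -27*88 = -2376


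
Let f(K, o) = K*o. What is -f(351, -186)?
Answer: 65286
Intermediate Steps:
-f(351, -186) = -351*(-186) = -1*(-65286) = 65286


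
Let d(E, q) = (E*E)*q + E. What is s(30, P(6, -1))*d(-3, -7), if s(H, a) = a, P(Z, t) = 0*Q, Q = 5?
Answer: 0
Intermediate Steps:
d(E, q) = E + q*E² (d(E, q) = E²*q + E = q*E² + E = E + q*E²)
P(Z, t) = 0 (P(Z, t) = 0*5 = 0)
s(30, P(6, -1))*d(-3, -7) = 0*(-3*(1 - 3*(-7))) = 0*(-3*(1 + 21)) = 0*(-3*22) = 0*(-66) = 0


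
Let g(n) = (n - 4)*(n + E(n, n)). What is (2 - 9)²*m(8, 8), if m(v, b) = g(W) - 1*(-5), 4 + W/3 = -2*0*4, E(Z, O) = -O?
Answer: 245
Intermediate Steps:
W = -12 (W = -12 + 3*(-2*0*4) = -12 + 3*(0*4) = -12 + 3*0 = -12 + 0 = -12)
g(n) = 0 (g(n) = (n - 4)*(n - n) = (-4 + n)*0 = 0)
m(v, b) = 5 (m(v, b) = 0 - 1*(-5) = 0 + 5 = 5)
(2 - 9)²*m(8, 8) = (2 - 9)²*5 = (-7)²*5 = 49*5 = 245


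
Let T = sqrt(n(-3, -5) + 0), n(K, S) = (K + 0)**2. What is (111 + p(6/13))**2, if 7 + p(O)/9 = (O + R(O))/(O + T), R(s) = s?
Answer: 63504/25 ≈ 2540.2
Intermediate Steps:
n(K, S) = K**2
T = 3 (T = sqrt((-3)**2 + 0) = sqrt(9 + 0) = sqrt(9) = 3)
p(O) = -63 + 18*O/(3 + O) (p(O) = -63 + 9*((O + O)/(O + 3)) = -63 + 9*((2*O)/(3 + O)) = -63 + 9*(2*O/(3 + O)) = -63 + 18*O/(3 + O))
(111 + p(6/13))**2 = (111 + 9*(-21 - 30/13)/(3 + 6/13))**2 = (111 + 9*(-21 - 30/13)/(3 + 6*(1/13)))**2 = (111 + 9*(-21 - 5*6/13)/(3 + 6/13))**2 = (111 + 9*(-21 - 30/13)/(45/13))**2 = (111 + 9*(13/45)*(-303/13))**2 = (111 - 303/5)**2 = (252/5)**2 = 63504/25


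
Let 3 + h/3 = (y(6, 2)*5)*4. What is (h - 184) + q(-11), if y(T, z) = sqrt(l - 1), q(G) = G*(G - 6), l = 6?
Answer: -6 + 60*sqrt(5) ≈ 128.16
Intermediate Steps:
q(G) = G*(-6 + G)
y(T, z) = sqrt(5) (y(T, z) = sqrt(6 - 1) = sqrt(5))
h = -9 + 60*sqrt(5) (h = -9 + 3*((sqrt(5)*5)*4) = -9 + 3*((5*sqrt(5))*4) = -9 + 3*(20*sqrt(5)) = -9 + 60*sqrt(5) ≈ 125.16)
(h - 184) + q(-11) = ((-9 + 60*sqrt(5)) - 184) - 11*(-6 - 11) = (-193 + 60*sqrt(5)) - 11*(-17) = (-193 + 60*sqrt(5)) + 187 = -6 + 60*sqrt(5)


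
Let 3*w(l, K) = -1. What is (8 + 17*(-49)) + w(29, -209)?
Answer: -2476/3 ≈ -825.33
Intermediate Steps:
w(l, K) = -1/3 (w(l, K) = (1/3)*(-1) = -1/3)
(8 + 17*(-49)) + w(29, -209) = (8 + 17*(-49)) - 1/3 = (8 - 833) - 1/3 = -825 - 1/3 = -2476/3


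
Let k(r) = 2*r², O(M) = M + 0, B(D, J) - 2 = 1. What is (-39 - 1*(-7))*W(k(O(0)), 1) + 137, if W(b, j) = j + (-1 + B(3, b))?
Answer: 41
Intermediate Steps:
B(D, J) = 3 (B(D, J) = 2 + 1 = 3)
O(M) = M
W(b, j) = 2 + j (W(b, j) = j + (-1 + 3) = j + 2 = 2 + j)
(-39 - 1*(-7))*W(k(O(0)), 1) + 137 = (-39 - 1*(-7))*(2 + 1) + 137 = (-39 + 7)*3 + 137 = -32*3 + 137 = -96 + 137 = 41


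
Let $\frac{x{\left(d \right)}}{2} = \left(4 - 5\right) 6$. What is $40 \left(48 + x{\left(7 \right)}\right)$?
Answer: $1440$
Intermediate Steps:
$x{\left(d \right)} = -12$ ($x{\left(d \right)} = 2 \left(4 - 5\right) 6 = 2 \left(\left(-1\right) 6\right) = 2 \left(-6\right) = -12$)
$40 \left(48 + x{\left(7 \right)}\right) = 40 \left(48 - 12\right) = 40 \cdot 36 = 1440$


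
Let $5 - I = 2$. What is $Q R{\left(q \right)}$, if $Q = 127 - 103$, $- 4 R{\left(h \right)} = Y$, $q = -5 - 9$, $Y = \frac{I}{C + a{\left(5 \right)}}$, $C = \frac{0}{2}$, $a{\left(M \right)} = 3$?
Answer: $-6$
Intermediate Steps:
$I = 3$ ($I = 5 - 2 = 3$)
$C = 0$ ($C = 0 \cdot \frac{1}{2} = 0$)
$Y = 1$ ($Y = \frac{3}{0 + 3} = \frac{3}{3} = 3 \cdot \frac{1}{3} = 1$)
$q = -14$
$R{\left(h \right)} = - \frac{1}{4}$ ($R{\left(h \right)} = \left(- \frac{1}{4}\right) 1 = - \frac{1}{4}$)
$Q = 24$
$Q R{\left(q \right)} = 24 \left(- \frac{1}{4}\right) = -6$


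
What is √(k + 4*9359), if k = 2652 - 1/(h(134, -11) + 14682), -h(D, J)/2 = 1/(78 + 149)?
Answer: √111320726072504487/1666406 ≈ 200.22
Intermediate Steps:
h(D, J) = -2/227 (h(D, J) = -2/(78 + 149) = -2/227)
k = 8838617197/3332812 (k = 2652 - 1/(-2/227 + 14682) = 2652 - 1/3332812/227 = 2652 - 1*227/3332812 = 2652 - 227/3332812 = 8838617197/3332812 ≈ 2652.0)
√(k + 4*9359) = √(8838617197/3332812 + 4*9359) = √(8838617197/3332812 + 37436) = √(133605767229/3332812) = √111320726072504487/1666406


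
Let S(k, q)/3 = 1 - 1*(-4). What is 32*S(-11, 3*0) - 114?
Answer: 366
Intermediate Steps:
S(k, q) = 15 (S(k, q) = 3*(1 - 1*(-4)) = 3*(1 + 4) = 3*5 = 15)
32*S(-11, 3*0) - 114 = 32*15 - 114 = 480 - 114 = 366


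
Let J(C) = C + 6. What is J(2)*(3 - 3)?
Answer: 0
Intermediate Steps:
J(C) = 6 + C
J(2)*(3 - 3) = (6 + 2)*(3 - 3) = 8*0 = 0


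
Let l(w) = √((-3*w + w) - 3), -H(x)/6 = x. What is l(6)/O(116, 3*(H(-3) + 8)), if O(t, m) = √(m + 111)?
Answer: I*√35/21 ≈ 0.28172*I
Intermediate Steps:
H(x) = -6*x
l(w) = √(-3 - 2*w) (l(w) = √(-2*w - 3) = √(-3 - 2*w))
O(t, m) = √(111 + m)
l(6)/O(116, 3*(H(-3) + 8)) = √(-3 - 2*6)/(√(111 + 3*(-6*(-3) + 8))) = √(-3 - 12)/(√(111 + 3*(18 + 8))) = √(-15)/(√(111 + 3*26)) = (I*√15)/(√(111 + 78)) = (I*√15)/(√189) = (I*√15)/((3*√21)) = (I*√15)*(√21/63) = I*√35/21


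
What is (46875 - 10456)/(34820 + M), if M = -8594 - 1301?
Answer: 36419/24925 ≈ 1.4611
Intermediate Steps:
M = -9895
(46875 - 10456)/(34820 + M) = (46875 - 10456)/(34820 - 9895) = 36419/24925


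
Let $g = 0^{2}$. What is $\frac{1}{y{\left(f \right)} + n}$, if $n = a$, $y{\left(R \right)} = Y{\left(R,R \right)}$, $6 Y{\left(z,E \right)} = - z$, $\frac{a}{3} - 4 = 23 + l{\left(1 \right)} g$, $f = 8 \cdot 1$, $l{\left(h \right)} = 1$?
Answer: $\frac{3}{239} \approx 0.012552$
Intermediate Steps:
$f = 8$
$g = 0$
$a = 81$ ($a = 12 + 3 \left(23 + 1 \cdot 0\right) = 12 + 3 \left(23 + 0\right) = 12 + 3 \cdot 23 = 12 + 69 = 81$)
$Y{\left(z,E \right)} = - \frac{z}{6}$ ($Y{\left(z,E \right)} = \frac{\left(-1\right) z}{6} = - \frac{z}{6}$)
$y{\left(R \right)} = - \frac{R}{6}$
$n = 81$
$\frac{1}{y{\left(f \right)} + n} = \frac{1}{\left(- \frac{1}{6}\right) 8 + 81} = \frac{1}{- \frac{4}{3} + 81} = \frac{1}{\frac{239}{3}} = \frac{3}{239}$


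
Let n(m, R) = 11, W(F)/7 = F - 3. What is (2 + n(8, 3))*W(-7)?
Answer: -910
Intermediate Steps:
W(F) = -21 + 7*F (W(F) = 7*(F - 3) = 7*(-3 + F) = -21 + 7*F)
(2 + n(8, 3))*W(-7) = (2 + 11)*(-21 + 7*(-7)) = 13*(-21 - 49) = 13*(-70) = -910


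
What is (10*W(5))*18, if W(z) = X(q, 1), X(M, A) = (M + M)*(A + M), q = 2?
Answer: 2160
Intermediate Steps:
X(M, A) = 2*M*(A + M) (X(M, A) = (2*M)*(A + M) = 2*M*(A + M))
W(z) = 12 (W(z) = 2*2*(1 + 2) = 2*2*3 = 12)
(10*W(5))*18 = (10*12)*18 = 120*18 = 2160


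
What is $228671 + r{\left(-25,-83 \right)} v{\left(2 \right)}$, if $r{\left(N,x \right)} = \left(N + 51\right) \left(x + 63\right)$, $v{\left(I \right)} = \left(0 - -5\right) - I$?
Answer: $227111$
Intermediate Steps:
$v{\left(I \right)} = 5 - I$ ($v{\left(I \right)} = \left(0 + 5\right) - I = 5 - I$)
$r{\left(N,x \right)} = \left(51 + N\right) \left(63 + x\right)$
$228671 + r{\left(-25,-83 \right)} v{\left(2 \right)} = 228671 + \left(3213 + 51 \left(-83\right) + 63 \left(-25\right) - -2075\right) \left(5 - 2\right) = 228671 + \left(3213 - 4233 - 1575 + 2075\right) \left(5 - 2\right) = 228671 - 1560 = 227111$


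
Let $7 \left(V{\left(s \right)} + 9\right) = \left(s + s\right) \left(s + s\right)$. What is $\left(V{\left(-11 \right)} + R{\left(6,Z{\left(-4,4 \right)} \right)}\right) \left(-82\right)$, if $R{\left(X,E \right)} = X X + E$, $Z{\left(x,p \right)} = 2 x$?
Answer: $- \frac{50594}{7} \approx -7227.7$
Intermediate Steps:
$V{\left(s \right)} = -9 + \frac{4 s^{2}}{7}$ ($V{\left(s \right)} = -9 + \frac{\left(s + s\right) \left(s + s\right)}{7} = -9 + \frac{2 s 2 s}{7} = -9 + \frac{4 s^{2}}{7}$)
$R{\left(X,E \right)} = E + X^{2}$ ($R{\left(X,E \right)} = X^{2} + E = E + X^{2}$)
$\left(V{\left(-11 \right)} + R{\left(6,Z{\left(-4,4 \right)} \right)}\right) \left(-82\right) = \left(\left(-9 + \frac{4 \left(-11\right)^{2}}{7}\right) + \left(2 \left(-4\right) + 6^{2}\right)\right) \left(-82\right) = \left(\left(-9 + \frac{4}{7} \cdot 121\right) + \left(-8 + 36\right)\right) \left(-82\right) = \left(\left(-9 + \frac{484}{7}\right) + 28\right) \left(-82\right) = \left(\frac{421}{7} + 28\right) \left(-82\right) = \frac{617}{7} \left(-82\right) = - \frac{50594}{7}$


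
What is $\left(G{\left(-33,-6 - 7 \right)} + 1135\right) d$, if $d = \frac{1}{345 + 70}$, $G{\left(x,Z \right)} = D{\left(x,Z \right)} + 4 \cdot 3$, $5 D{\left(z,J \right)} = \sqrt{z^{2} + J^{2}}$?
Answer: $\frac{1147}{415} + \frac{\sqrt{1258}}{2075} \approx 2.7809$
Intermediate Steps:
$D{\left(z,J \right)} = \frac{\sqrt{J^{2} + z^{2}}}{5}$ ($D{\left(z,J \right)} = \frac{\sqrt{z^{2} + J^{2}}}{5} = \frac{\sqrt{J^{2} + z^{2}}}{5}$)
$G{\left(x,Z \right)} = 12 + \frac{\sqrt{Z^{2} + x^{2}}}{5}$ ($G{\left(x,Z \right)} = \frac{\sqrt{Z^{2} + x^{2}}}{5} + 4 \cdot 3 = \frac{\sqrt{Z^{2} + x^{2}}}{5} + 12 = 12 + \frac{\sqrt{Z^{2} + x^{2}}}{5}$)
$d = \frac{1}{415} \approx 0.0024096$
$\left(G{\left(-33,-6 - 7 \right)} + 1135\right) d = \left(\left(12 + \frac{\sqrt{\left(-6 - 7\right)^{2} + \left(-33\right)^{2}}}{5}\right) + 1135\right) \frac{1}{415} = \left(\left(12 + \frac{\sqrt{\left(-6 - 7\right)^{2} + 1089}}{5}\right) + 1135\right) \frac{1}{415} = \left(\left(12 + \frac{\sqrt{\left(-13\right)^{2} + 1089}}{5}\right) + 1135\right) \frac{1}{415} = \left(\left(12 + \frac{\sqrt{169 + 1089}}{5}\right) + 1135\right) \frac{1}{415} = \left(\left(12 + \frac{\sqrt{1258}}{5}\right) + 1135\right) \frac{1}{415} = \left(1147 + \frac{\sqrt{1258}}{5}\right) \frac{1}{415} = \frac{1147}{415} + \frac{\sqrt{1258}}{2075}$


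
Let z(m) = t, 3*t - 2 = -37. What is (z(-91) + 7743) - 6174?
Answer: 4672/3 ≈ 1557.3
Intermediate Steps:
t = -35/3 (t = ⅔ + (⅓)*(-37) = ⅔ - 37/3 = -35/3 ≈ -11.667)
z(m) = -35/3
(z(-91) + 7743) - 6174 = (-35/3 + 7743) - 6174 = 23194/3 - 6174 = 4672/3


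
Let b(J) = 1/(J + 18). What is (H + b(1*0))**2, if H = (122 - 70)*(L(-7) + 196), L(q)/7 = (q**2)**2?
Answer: 253281145506481/324 ≈ 7.8173e+11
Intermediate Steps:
L(q) = 7*q**4 (L(q) = 7*(q**2)**2 = 7*q**4)
b(J) = 1/(18 + J)
H = 884156 (H = (122 - 70)*(7*(-7)**4 + 196) = 52*(7*2401 + 196) = 52*(16807 + 196) = 52*17003 = 884156)
(H + b(1*0))**2 = (884156 + 1/(18 + 1*0))**2 = (884156 + 1/(18 + 0))**2 = (884156 + 1/18)**2 = (15914809/18)**2 = 253281145506481/324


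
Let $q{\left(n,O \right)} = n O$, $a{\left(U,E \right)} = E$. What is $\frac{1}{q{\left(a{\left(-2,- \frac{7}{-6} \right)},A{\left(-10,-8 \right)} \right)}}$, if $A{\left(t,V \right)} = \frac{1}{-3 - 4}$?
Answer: $-6$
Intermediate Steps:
$A{\left(t,V \right)} = - \frac{1}{7}$ ($A{\left(t,V \right)} = \frac{1}{-7} = - \frac{1}{7}$)
$q{\left(n,O \right)} = O n$
$\frac{1}{q{\left(a{\left(-2,- \frac{7}{-6} \right)},A{\left(-10,-8 \right)} \right)}} = \frac{1}{\left(- \frac{1}{7}\right) \left(- \frac{7}{-6}\right)} = \frac{1}{\left(- \frac{1}{7}\right) \left(\left(-7\right) \left(- \frac{1}{6}\right)\right)} = \frac{1}{\left(- \frac{1}{7}\right) \frac{7}{6}} = \frac{1}{- \frac{1}{6}} = -6$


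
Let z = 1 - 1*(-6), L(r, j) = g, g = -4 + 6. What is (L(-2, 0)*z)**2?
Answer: 196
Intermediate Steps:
g = 2
L(r, j) = 2
z = 7 (z = 1 + 6 = 7)
(L(-2, 0)*z)**2 = (2*7)**2 = 14**2 = 196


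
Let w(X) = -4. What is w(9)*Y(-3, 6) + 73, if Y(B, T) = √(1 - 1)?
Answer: 73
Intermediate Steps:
Y(B, T) = 0 (Y(B, T) = √0 = 0)
w(9)*Y(-3, 6) + 73 = -4*0 + 73 = 0 + 73 = 73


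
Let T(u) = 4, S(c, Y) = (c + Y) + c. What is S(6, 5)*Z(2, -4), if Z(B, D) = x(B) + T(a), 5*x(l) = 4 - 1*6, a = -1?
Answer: 306/5 ≈ 61.200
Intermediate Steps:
x(l) = -⅖ (x(l) = (4 - 1*6)/5 = (4 - 6)/5 = (⅕)*(-2) = -⅖)
S(c, Y) = Y + 2*c (S(c, Y) = (Y + c) + c = Y + 2*c)
Z(B, D) = 18/5 (Z(B, D) = -⅖ + 4 = 18/5)
S(6, 5)*Z(2, -4) = (5 + 2*6)*(18/5) = (5 + 12)*(18/5) = 17*(18/5) = 306/5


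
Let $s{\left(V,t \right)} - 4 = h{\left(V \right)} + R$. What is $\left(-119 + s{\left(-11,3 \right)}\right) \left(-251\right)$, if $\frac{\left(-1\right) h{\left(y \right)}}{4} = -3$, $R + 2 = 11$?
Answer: $23594$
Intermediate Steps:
$R = 9$ ($R = -2 + 11 = 9$)
$h{\left(y \right)} = 12$ ($h{\left(y \right)} = \left(-4\right) \left(-3\right) = 12$)
$s{\left(V,t \right)} = 25$ ($s{\left(V,t \right)} = 4 + \left(12 + 9\right) = 4 + 21 = 25$)
$\left(-119 + s{\left(-11,3 \right)}\right) \left(-251\right) = \left(-119 + 25\right) \left(-251\right) = \left(-94\right) \left(-251\right) = 23594$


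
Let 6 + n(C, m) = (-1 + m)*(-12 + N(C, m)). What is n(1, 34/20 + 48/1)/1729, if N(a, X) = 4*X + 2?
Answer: 229714/43225 ≈ 5.3144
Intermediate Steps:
N(a, X) = 2 + 4*X
n(C, m) = -6 + (-1 + m)*(-10 + 4*m) (n(C, m) = -6 + (-1 + m)*(-12 + (2 + 4*m)) = -6 + (-1 + m)*(-10 + 4*m))
n(1, 34/20 + 48/1)/1729 = (4 - 14*(34/20 + 48/1) + 4*(34/20 + 48/1)²)/1729 = (4 - 14*(34*(1/20) + 48*1) + 4*(34*(1/20) + 48*1)²)*(1/1729) = (4 - 14*(17/10 + 48) + 4*(17/10 + 48)²)*(1/1729) = (4 - 14*497/10 + 4*(497/10)²)*(1/1729) = (4 - 3479/5 + 4*(247009/100))*(1/1729) = (4 - 3479/5 + 247009/25)*(1/1729) = (229714/25)*(1/1729) = 229714/43225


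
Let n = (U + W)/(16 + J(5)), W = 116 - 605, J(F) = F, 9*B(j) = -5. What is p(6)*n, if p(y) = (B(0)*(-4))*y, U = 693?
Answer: 2720/21 ≈ 129.52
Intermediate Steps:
B(j) = -5/9 (B(j) = (⅑)*(-5) = -5/9)
W = -489
p(y) = 20*y/9 (p(y) = (-5/9*(-4))*y = 20*y/9)
n = 68/7 (n = (693 - 489)/(16 + 5) = 204/21 = 204*(1/21) = 68/7 ≈ 9.7143)
p(6)*n = ((20/9)*6)*(68/7) = (40/3)*(68/7) = 2720/21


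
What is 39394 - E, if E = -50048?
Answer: 89442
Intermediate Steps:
39394 - E = 39394 - 1*(-50048) = 39394 + 50048 = 89442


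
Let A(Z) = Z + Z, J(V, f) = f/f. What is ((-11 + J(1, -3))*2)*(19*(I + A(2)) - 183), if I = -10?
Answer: 5940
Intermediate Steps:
J(V, f) = 1
A(Z) = 2*Z
((-11 + J(1, -3))*2)*(19*(I + A(2)) - 183) = ((-11 + 1)*2)*(19*(-10 + 2*2) - 183) = (-10*2)*(19*(-10 + 4) - 183) = -20*(19*(-6) - 183) = -20*(-114 - 183) = -20*(-297) = 5940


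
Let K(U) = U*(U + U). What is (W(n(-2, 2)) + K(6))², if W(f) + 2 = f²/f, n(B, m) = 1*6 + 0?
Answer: 5776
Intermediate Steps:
n(B, m) = 6 (n(B, m) = 6 + 0 = 6)
K(U) = 2*U² (K(U) = U*(2*U) = 2*U²)
W(f) = -2 + f (W(f) = -2 + f²/f = -2 + f)
(W(n(-2, 2)) + K(6))² = ((-2 + 6) + 2*6²)² = (4 + 2*36)² = (4 + 72)² = 76² = 5776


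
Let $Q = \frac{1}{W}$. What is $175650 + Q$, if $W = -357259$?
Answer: $\frac{62752543349}{357259} \approx 1.7565 \cdot 10^{5}$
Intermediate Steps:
$Q = - \frac{1}{357259}$ ($Q = \frac{1}{-357259} = - \frac{1}{357259} \approx -2.7991 \cdot 10^{-6}$)
$175650 + Q = 175650 - \frac{1}{357259} = \frac{62752543349}{357259}$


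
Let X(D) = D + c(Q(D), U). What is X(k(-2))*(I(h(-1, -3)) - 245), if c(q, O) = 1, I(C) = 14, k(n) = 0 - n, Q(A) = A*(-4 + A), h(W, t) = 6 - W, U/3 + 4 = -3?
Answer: -693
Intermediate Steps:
U = -21 (U = -12 + 3*(-3) = -12 - 9 = -21)
k(n) = -n
X(D) = 1 + D (X(D) = D + 1 = 1 + D)
X(k(-2))*(I(h(-1, -3)) - 245) = (1 - 1*(-2))*(14 - 245) = (1 + 2)*(-231) = 3*(-231) = -693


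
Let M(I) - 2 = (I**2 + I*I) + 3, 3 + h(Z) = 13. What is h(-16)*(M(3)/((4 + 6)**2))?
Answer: 23/10 ≈ 2.3000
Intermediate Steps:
h(Z) = 10 (h(Z) = -3 + 13 = 10)
M(I) = 5 + 2*I**2 (M(I) = 2 + ((I**2 + I*I) + 3) = 2 + ((I**2 + I**2) + 3) = 2 + (2*I**2 + 3) = 2 + (3 + 2*I**2) = 5 + 2*I**2)
h(-16)*(M(3)/((4 + 6)**2)) = 10*((5 + 2*3**2)/((4 + 6)**2)) = 10*((5 + 2*9)/(10**2)) = 10*((5 + 18)/100) = 10*(23*(1/100)) = 10*(23/100) = 23/10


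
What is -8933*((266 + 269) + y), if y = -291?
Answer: -2179652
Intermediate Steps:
-8933*((266 + 269) + y) = -8933*((266 + 269) - 291) = -8933*(535 - 291) = -8933*244 = -2179652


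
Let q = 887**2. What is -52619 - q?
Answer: -839388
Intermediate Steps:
q = 786769
-52619 - q = -52619 - 1*786769 = -52619 - 786769 = -839388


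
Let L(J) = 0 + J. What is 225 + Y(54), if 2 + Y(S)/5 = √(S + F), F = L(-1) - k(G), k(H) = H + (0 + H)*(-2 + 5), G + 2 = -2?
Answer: 215 + 5*√69 ≈ 256.53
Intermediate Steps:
G = -4 (G = -2 - 2 = -4)
k(H) = 4*H (k(H) = H + H*3 = H + 3*H = 4*H)
L(J) = J
F = 15 (F = -1 - 4*(-4) = -1 - 1*(-16) = -1 + 16 = 15)
Y(S) = -10 + 5*√(15 + S) (Y(S) = -10 + 5*√(S + 15) = -10 + 5*√(15 + S))
225 + Y(54) = 225 + (-10 + 5*√(15 + 54)) = 225 + (-10 + 5*√69) = 215 + 5*√69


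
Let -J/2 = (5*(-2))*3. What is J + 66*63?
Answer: 4218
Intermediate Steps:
J = 60 (J = -2*5*(-2)*3 = -(-20)*3 = -2*(-30) = 60)
J + 66*63 = 60 + 66*63 = 60 + 4158 = 4218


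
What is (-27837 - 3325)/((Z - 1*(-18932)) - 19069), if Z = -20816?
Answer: 31162/20953 ≈ 1.4872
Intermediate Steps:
(-27837 - 3325)/((Z - 1*(-18932)) - 19069) = (-27837 - 3325)/((-20816 - 1*(-18932)) - 19069) = -31162/((-20816 + 18932) - 19069) = -31162/(-1884 - 19069) = -31162/(-20953) = -31162*(-1/20953) = 31162/20953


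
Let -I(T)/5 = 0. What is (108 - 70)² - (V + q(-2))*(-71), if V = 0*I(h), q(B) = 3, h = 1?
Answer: 1657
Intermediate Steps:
I(T) = 0 (I(T) = -5*0 = 0)
V = 0 (V = 0*0 = 0)
(108 - 70)² - (V + q(-2))*(-71) = (108 - 70)² - (0 + 3)*(-71) = 38² - 3*(-71) = 1444 - 1*(-213) = 1444 + 213 = 1657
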